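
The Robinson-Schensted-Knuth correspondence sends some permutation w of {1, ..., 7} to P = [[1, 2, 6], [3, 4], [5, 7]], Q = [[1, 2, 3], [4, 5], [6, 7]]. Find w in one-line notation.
Reverse the RSK construction: for i from n down to 1, find the cell of Q containing i, remove the entry at that cell from P, and reverse-bump it up through P; the value ejected from row 1 is w(i).

Step i=7: Q has 7 at row 3, column 2; remove 7 from row 3 of P and reverse-bump: 7 enters row 2 and ejects 4; 4 enters row 1 and ejects 2. So w(7) = 2. P is now [[1, 4, 6], [3, 7], [5]].
Step i=6: Q has 6 at row 3, column 1; remove 5 from row 3 of P and reverse-bump: 5 enters row 2 and ejects 3; 3 enters row 1 and ejects 1. So w(6) = 1. P is now [[3, 4, 6], [5, 7]].
Step i=5: Q has 5 at row 2, column 2; remove 7 from row 2 of P and reverse-bump: 7 enters row 1 and ejects 6. So w(5) = 6. P is now [[3, 4, 7], [5]].
Step i=4: Q has 4 at row 2, column 1; remove 5 from row 2 of P and reverse-bump: 5 enters row 1 and ejects 4. So w(4) = 4. P is now [[3, 5, 7]].
Step i=3: Q has 3 at row 1, column 3; remove that cell from P, ejecting 7. So w(3) = 7. P is now [[3, 5]].
Step i=2: Q has 2 at row 1, column 2; remove that cell from P, ejecting 5. So w(2) = 5. P is now [[3]].
Step i=1: Q has 1 at row 1, column 1; remove that cell from P, ejecting 3. So w(1) = 3. P is now [].

So w = 3 5 7 4 6 1 2.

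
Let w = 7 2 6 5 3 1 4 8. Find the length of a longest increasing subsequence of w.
4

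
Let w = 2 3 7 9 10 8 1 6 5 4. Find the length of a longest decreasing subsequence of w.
5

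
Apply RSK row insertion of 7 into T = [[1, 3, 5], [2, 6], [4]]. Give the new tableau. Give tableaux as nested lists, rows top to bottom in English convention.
[[1, 3, 5, 7], [2, 6], [4]]

7 is larger than every entry of row 1, so it is appended to row 1. The new tableau is [[1, 3, 5, 7], [2, 6], [4]].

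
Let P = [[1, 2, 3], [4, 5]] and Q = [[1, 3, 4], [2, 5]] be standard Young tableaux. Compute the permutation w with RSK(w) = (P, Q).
Reverse the RSK construction: for i from n down to 1, find the cell of Q containing i, remove the entry at that cell from P, and reverse-bump it up through P; the value ejected from row 1 is w(i).

Step i=5: Q has 5 at row 2, column 2; remove 5 from row 2 of P and reverse-bump: 5 enters row 1 and ejects 3. So w(5) = 3. P is now [[1, 2, 5], [4]].
Step i=4: Q has 4 at row 1, column 3; remove that cell from P, ejecting 5. So w(4) = 5. P is now [[1, 2], [4]].
Step i=3: Q has 3 at row 1, column 2; remove that cell from P, ejecting 2. So w(3) = 2. P is now [[1], [4]].
Step i=2: Q has 2 at row 2, column 1; remove 4 from row 2 of P and reverse-bump: 4 enters row 1 and ejects 1. So w(2) = 1. P is now [[4]].
Step i=1: Q has 1 at row 1, column 1; remove that cell from P, ejecting 4. So w(1) = 4. P is now [].

So w = 4 1 2 5 3.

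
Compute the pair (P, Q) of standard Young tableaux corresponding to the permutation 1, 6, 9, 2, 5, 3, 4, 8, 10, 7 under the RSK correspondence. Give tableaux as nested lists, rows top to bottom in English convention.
Insert each entry of the permutation into P by Schensted row insertion, recording in Q the position of each new cell.

Insert 1: appended to row 1. P = [[1]].
Insert 6: appended to row 1. P = [[1, 6]].
Insert 9: appended to row 1. P = [[1, 6, 9]].
Insert 2: 2 bumps 6 from row 1; 6 starts row 2. P = [[1, 2, 9], [6]].
Insert 5: 5 bumps 9 from row 1; 9 appends to row 2. P = [[1, 2, 5], [6, 9]].
Insert 3: 3 bumps 5 from row 1; 5 bumps 6 from row 2; 6 starts row 3. P = [[1, 2, 3], [5, 9], [6]].
Insert 4: appended to row 1. P = [[1, 2, 3, 4], [5, 9], [6]].
Insert 8: appended to row 1. P = [[1, 2, 3, 4, 8], [5, 9], [6]].
Insert 10: appended to row 1. P = [[1, 2, 3, 4, 8, 10], [5, 9], [6]].
Insert 7: 7 bumps 8 from row 1; 8 bumps 9 from row 2; 9 appends to row 3. P = [[1, 2, 3, 4, 7, 10], [5, 8], [6, 9]].

So P = [[1, 2, 3, 4, 7, 10], [5, 8], [6, 9]], Q = [[1, 2, 3, 7, 8, 9], [4, 5], [6, 10]].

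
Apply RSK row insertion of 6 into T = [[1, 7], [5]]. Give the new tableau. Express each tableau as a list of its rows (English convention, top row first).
[[1, 6], [5, 7]]

In row 1, 6 replaces 7 (the leftmost entry greater than 6); 7 is bumped to row 2. 7 is appended to row 2. The new tableau is [[1, 6], [5, 7]].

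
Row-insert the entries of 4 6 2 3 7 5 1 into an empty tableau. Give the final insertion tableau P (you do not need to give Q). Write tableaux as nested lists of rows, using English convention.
P = [[1, 3, 5], [2, 6, 7], [4]]

Insert 4: appended to row 1. P = [[4]].
Insert 6: appended to row 1. P = [[4, 6]].
Insert 2: 2 bumps 4 from row 1; 4 starts row 2. P = [[2, 6], [4]].
Insert 3: 3 bumps 6 from row 1; 6 appends to row 2. P = [[2, 3], [4, 6]].
Insert 7: appended to row 1. P = [[2, 3, 7], [4, 6]].
Insert 5: 5 bumps 7 from row 1; 7 appends to row 2. P = [[2, 3, 5], [4, 6, 7]].
Insert 1: 1 bumps 2 from row 1; 2 bumps 4 from row 2; 4 starts row 3. P = [[1, 3, 5], [2, 6, 7], [4]].

So P = [[1, 3, 5], [2, 6, 7], [4]].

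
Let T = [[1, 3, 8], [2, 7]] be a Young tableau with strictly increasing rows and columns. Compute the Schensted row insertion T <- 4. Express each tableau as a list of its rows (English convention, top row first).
In row 1, 4 replaces 8 (the leftmost entry greater than 4); 8 is bumped to row 2. 8 is appended to row 2. The new tableau is [[1, 3, 4], [2, 7, 8]].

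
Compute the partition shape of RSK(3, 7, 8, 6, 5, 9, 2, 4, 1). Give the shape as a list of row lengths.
[4, 2, 1, 1, 1]

RSK row insertion gives P = [[1, 4, 8, 9], [2, 5], [3], [6], [7]], which has shape [4, 2, 1, 1, 1].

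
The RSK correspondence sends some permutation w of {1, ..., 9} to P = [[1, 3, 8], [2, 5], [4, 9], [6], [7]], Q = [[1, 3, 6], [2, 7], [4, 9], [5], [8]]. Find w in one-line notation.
7 4 6 5 2 9 8 1 3

Reverse the RSK construction: for i from n down to 1, find the cell of Q containing i, remove the entry at that cell from P, and reverse-bump it up through P; the value ejected from row 1 is w(i).

Step i=9: Q has 9 at row 3, column 2; remove 9 from row 3 of P and reverse-bump: 9 enters row 2 and ejects 5; 5 enters row 1 and ejects 3. So w(9) = 3. P is now [[1, 5, 8], [2, 9], [4], [6], [7]].
Step i=8: Q has 8 at row 5, column 1; remove 7 from row 5 of P and reverse-bump: 7 enters row 4 and ejects 6; 6 enters row 3 and ejects 4; 4 enters row 2 and ejects 2; 2 enters row 1 and ejects 1. So w(8) = 1. P is now [[2, 5, 8], [4, 9], [6], [7]].
Step i=7: Q has 7 at row 2, column 2; remove 9 from row 2 of P and reverse-bump: 9 enters row 1 and ejects 8. So w(7) = 8. P is now [[2, 5, 9], [4], [6], [7]].
Step i=6: Q has 6 at row 1, column 3; remove that cell from P, ejecting 9. So w(6) = 9. P is now [[2, 5], [4], [6], [7]].
Step i=5: Q has 5 at row 4, column 1; remove 7 from row 4 of P and reverse-bump: 7 enters row 3 and ejects 6; 6 enters row 2 and ejects 4; 4 enters row 1 and ejects 2. So w(5) = 2. P is now [[4, 5], [6], [7]].
Step i=4: Q has 4 at row 3, column 1; remove 7 from row 3 of P and reverse-bump: 7 enters row 2 and ejects 6; 6 enters row 1 and ejects 5. So w(4) = 5. P is now [[4, 6], [7]].
Step i=3: Q has 3 at row 1, column 2; remove that cell from P, ejecting 6. So w(3) = 6. P is now [[4], [7]].
Step i=2: Q has 2 at row 2, column 1; remove 7 from row 2 of P and reverse-bump: 7 enters row 1 and ejects 4. So w(2) = 4. P is now [[7]].
Step i=1: Q has 1 at row 1, column 1; remove that cell from P, ejecting 7. So w(1) = 7. P is now [].

So w = 7 4 6 5 2 9 8 1 3.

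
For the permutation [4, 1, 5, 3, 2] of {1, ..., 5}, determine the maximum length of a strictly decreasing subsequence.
3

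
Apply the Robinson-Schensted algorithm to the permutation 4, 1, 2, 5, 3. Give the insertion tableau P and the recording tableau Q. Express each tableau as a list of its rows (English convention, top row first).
P = [[1, 2, 3], [4, 5]], Q = [[1, 3, 4], [2, 5]]

Insert each entry of the permutation into P by Schensted row insertion, recording in Q the position of each new cell.

Insert 4: appended to row 1. P = [[4]].
Insert 1: 1 bumps 4 from row 1; 4 starts row 2. P = [[1], [4]].
Insert 2: appended to row 1. P = [[1, 2], [4]].
Insert 5: appended to row 1. P = [[1, 2, 5], [4]].
Insert 3: 3 bumps 5 from row 1; 5 appends to row 2. P = [[1, 2, 3], [4, 5]].

So P = [[1, 2, 3], [4, 5]], Q = [[1, 3, 4], [2, 5]].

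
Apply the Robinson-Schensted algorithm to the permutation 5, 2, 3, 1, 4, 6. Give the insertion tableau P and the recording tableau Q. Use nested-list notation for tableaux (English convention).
P = [[1, 3, 4, 6], [2], [5]], Q = [[1, 3, 5, 6], [2], [4]]

Insert each entry of the permutation into P by Schensted row insertion, recording in Q the position of each new cell.

Insert 5: appended to row 1. P = [[5]].
Insert 2: 2 bumps 5 from row 1; 5 starts row 2. P = [[2], [5]].
Insert 3: appended to row 1. P = [[2, 3], [5]].
Insert 1: 1 bumps 2 from row 1; 2 bumps 5 from row 2; 5 starts row 3. P = [[1, 3], [2], [5]].
Insert 4: appended to row 1. P = [[1, 3, 4], [2], [5]].
Insert 6: appended to row 1. P = [[1, 3, 4, 6], [2], [5]].

So P = [[1, 3, 4, 6], [2], [5]], Q = [[1, 3, 5, 6], [2], [4]].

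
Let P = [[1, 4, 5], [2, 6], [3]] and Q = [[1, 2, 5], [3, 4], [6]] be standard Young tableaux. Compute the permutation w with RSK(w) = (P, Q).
3 6 2 4 5 1

Reverse the RSK construction: for i from n down to 1, find the cell of Q containing i, remove the entry at that cell from P, and reverse-bump it up through P; the value ejected from row 1 is w(i).

Step i=6: Q has 6 at row 3, column 1; remove 3 from row 3 of P and reverse-bump: 3 enters row 2 and ejects 2; 2 enters row 1 and ejects 1. So w(6) = 1. P is now [[2, 4, 5], [3, 6]].
Step i=5: Q has 5 at row 1, column 3; remove that cell from P, ejecting 5. So w(5) = 5. P is now [[2, 4], [3, 6]].
Step i=4: Q has 4 at row 2, column 2; remove 6 from row 2 of P and reverse-bump: 6 enters row 1 and ejects 4. So w(4) = 4. P is now [[2, 6], [3]].
Step i=3: Q has 3 at row 2, column 1; remove 3 from row 2 of P and reverse-bump: 3 enters row 1 and ejects 2. So w(3) = 2. P is now [[3, 6]].
Step i=2: Q has 2 at row 1, column 2; remove that cell from P, ejecting 6. So w(2) = 6. P is now [[3]].
Step i=1: Q has 1 at row 1, column 1; remove that cell from P, ejecting 3. So w(1) = 3. P is now [].

So w = 3 6 2 4 5 1.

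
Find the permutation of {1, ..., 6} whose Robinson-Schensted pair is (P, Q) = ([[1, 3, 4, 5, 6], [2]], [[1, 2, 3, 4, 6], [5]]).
2 3 4 5 1 6

Reverse the RSK construction: for i from n down to 1, find the cell of Q containing i, remove the entry at that cell from P, and reverse-bump it up through P; the value ejected from row 1 is w(i).

Step i=6: Q has 6 at row 1, column 5; remove that cell from P, ejecting 6. So w(6) = 6. P is now [[1, 3, 4, 5], [2]].
Step i=5: Q has 5 at row 2, column 1; remove 2 from row 2 of P and reverse-bump: 2 enters row 1 and ejects 1. So w(5) = 1. P is now [[2, 3, 4, 5]].
Step i=4: Q has 4 at row 1, column 4; remove that cell from P, ejecting 5. So w(4) = 5. P is now [[2, 3, 4]].
Step i=3: Q has 3 at row 1, column 3; remove that cell from P, ejecting 4. So w(3) = 4. P is now [[2, 3]].
Step i=2: Q has 2 at row 1, column 2; remove that cell from P, ejecting 3. So w(2) = 3. P is now [[2]].
Step i=1: Q has 1 at row 1, column 1; remove that cell from P, ejecting 2. So w(1) = 2. P is now [].

So w = 2 3 4 5 1 6.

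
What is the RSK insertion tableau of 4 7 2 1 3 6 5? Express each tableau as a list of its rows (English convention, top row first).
P = [[1, 3, 5], [2, 6], [4, 7]]

After inserting 4: P = [[4]].
After inserting 7: P = [[4, 7]].
After inserting 2: P = [[2, 7], [4]].
After inserting 1: P = [[1, 7], [2], [4]].
After inserting 3: P = [[1, 3], [2, 7], [4]].
After inserting 6: P = [[1, 3, 6], [2, 7], [4]].
After inserting 5: P = [[1, 3, 5], [2, 6], [4, 7]].

So P = [[1, 3, 5], [2, 6], [4, 7]].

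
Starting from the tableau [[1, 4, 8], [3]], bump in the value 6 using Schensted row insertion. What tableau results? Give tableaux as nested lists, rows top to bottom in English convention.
In row 1, 6 replaces 8 (the leftmost entry greater than 6); 8 is bumped to row 2. 8 is appended to row 2. The new tableau is [[1, 4, 6], [3, 8]].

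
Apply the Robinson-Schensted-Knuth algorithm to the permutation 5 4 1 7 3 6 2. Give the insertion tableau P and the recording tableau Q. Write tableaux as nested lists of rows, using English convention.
Insert each entry of the permutation into P by Schensted row insertion, recording in Q the position of each new cell.

Insert 5: appended to row 1. P = [[5]].
Insert 4: 4 bumps 5 from row 1; 5 starts row 2. P = [[4], [5]].
Insert 1: 1 bumps 4 from row 1; 4 bumps 5 from row 2; 5 starts row 3. P = [[1], [4], [5]].
Insert 7: appended to row 1. P = [[1, 7], [4], [5]].
Insert 3: 3 bumps 7 from row 1; 7 appends to row 2. P = [[1, 3], [4, 7], [5]].
Insert 6: appended to row 1. P = [[1, 3, 6], [4, 7], [5]].
Insert 2: 2 bumps 3 from row 1; 3 bumps 4 from row 2; 4 bumps 5 from row 3; 5 starts row 4. P = [[1, 2, 6], [3, 7], [4], [5]].

So P = [[1, 2, 6], [3, 7], [4], [5]], Q = [[1, 4, 6], [2, 5], [3], [7]].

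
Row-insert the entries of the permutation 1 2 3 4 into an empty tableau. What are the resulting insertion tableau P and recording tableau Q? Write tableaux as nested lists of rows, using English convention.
P = [[1, 2, 3, 4]], Q = [[1, 2, 3, 4]]

Insert each entry of the permutation into P by Schensted row insertion, recording in Q the position of each new cell.

Insert 1: appended to row 1. P = [[1]].
Insert 2: appended to row 1. P = [[1, 2]].
Insert 3: appended to row 1. P = [[1, 2, 3]].
Insert 4: appended to row 1. P = [[1, 2, 3, 4]].

So P = [[1, 2, 3, 4]], Q = [[1, 2, 3, 4]].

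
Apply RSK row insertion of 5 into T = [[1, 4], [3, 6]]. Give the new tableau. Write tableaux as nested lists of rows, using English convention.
[[1, 4, 5], [3, 6]]

5 is larger than every entry of row 1, so it is appended to row 1. The new tableau is [[1, 4, 5], [3, 6]].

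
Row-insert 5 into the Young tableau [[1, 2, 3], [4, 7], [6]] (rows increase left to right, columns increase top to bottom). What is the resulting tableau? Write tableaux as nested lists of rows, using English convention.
5 is larger than every entry of row 1, so it is appended to row 1. The new tableau is [[1, 2, 3, 5], [4, 7], [6]].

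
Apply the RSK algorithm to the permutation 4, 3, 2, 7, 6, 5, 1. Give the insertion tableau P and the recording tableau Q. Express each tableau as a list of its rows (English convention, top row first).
Insert each entry of the permutation into P by Schensted row insertion, recording in Q the position of each new cell.

Insert 4: appended to row 1. P = [[4]].
Insert 3: 3 bumps 4 from row 1; 4 starts row 2. P = [[3], [4]].
Insert 2: 2 bumps 3 from row 1; 3 bumps 4 from row 2; 4 starts row 3. P = [[2], [3], [4]].
Insert 7: appended to row 1. P = [[2, 7], [3], [4]].
Insert 6: 6 bumps 7 from row 1; 7 appends to row 2. P = [[2, 6], [3, 7], [4]].
Insert 5: 5 bumps 6 from row 1; 6 bumps 7 from row 2; 7 appends to row 3. P = [[2, 5], [3, 6], [4, 7]].
Insert 1: 1 bumps 2 from row 1; 2 bumps 3 from row 2; 3 bumps 4 from row 3; 4 starts row 4. P = [[1, 5], [2, 6], [3, 7], [4]].

So P = [[1, 5], [2, 6], [3, 7], [4]], Q = [[1, 4], [2, 5], [3, 6], [7]].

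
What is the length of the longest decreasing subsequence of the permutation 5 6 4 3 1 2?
4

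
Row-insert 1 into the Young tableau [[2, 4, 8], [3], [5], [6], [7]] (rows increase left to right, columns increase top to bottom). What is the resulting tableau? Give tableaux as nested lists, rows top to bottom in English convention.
In row 1, 1 replaces 2 (the leftmost entry greater than 1); 2 is bumped to row 2. In row 2, 2 replaces 3 (the leftmost entry greater than 2); 3 is bumped to row 3. In row 3, 3 replaces 5 (the leftmost entry greater than 3); 5 is bumped to row 4. In row 4, 5 replaces 6 (the leftmost entry greater than 5); 6 is bumped to row 5. In row 5, 6 replaces 7 (the leftmost entry greater than 6); 7 is bumped to row 6. 7 starts a new row 6. The new tableau is [[1, 4, 8], [2], [3], [5], [6], [7]].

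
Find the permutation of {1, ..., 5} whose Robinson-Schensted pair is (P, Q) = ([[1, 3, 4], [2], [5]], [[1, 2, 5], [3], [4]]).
Reverse the RSK construction: for i from n down to 1, find the cell of Q containing i, remove the entry at that cell from P, and reverse-bump it up through P; the value ejected from row 1 is w(i).

Step i=5: Q has 5 at row 1, column 3; remove that cell from P, ejecting 4. So w(5) = 4. P is now [[1, 3], [2], [5]].
Step i=4: Q has 4 at row 3, column 1; remove 5 from row 3 of P and reverse-bump: 5 enters row 2 and ejects 2; 2 enters row 1 and ejects 1. So w(4) = 1. P is now [[2, 3], [5]].
Step i=3: Q has 3 at row 2, column 1; remove 5 from row 2 of P and reverse-bump: 5 enters row 1 and ejects 3. So w(3) = 3. P is now [[2, 5]].
Step i=2: Q has 2 at row 1, column 2; remove that cell from P, ejecting 5. So w(2) = 5. P is now [[2]].
Step i=1: Q has 1 at row 1, column 1; remove that cell from P, ejecting 2. So w(1) = 2. P is now [].

So w = 2 5 3 1 4.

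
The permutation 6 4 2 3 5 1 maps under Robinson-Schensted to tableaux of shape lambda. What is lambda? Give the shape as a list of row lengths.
RSK row insertion gives P = [[1, 3, 5], [2], [4], [6]], which has shape [3, 1, 1, 1].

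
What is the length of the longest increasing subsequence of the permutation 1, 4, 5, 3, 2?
3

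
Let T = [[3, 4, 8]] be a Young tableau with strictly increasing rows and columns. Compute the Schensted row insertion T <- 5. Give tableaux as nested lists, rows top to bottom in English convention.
In row 1, 5 replaces 8 (the leftmost entry greater than 5); 8 is bumped to row 2. 8 starts a new row 2. The new tableau is [[3, 4, 5], [8]].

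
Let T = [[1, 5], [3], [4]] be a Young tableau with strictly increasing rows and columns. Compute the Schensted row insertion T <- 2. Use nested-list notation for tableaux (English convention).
In row 1, 2 replaces 5 (the leftmost entry greater than 2); 5 is bumped to row 2. 5 is appended to row 2. The new tableau is [[1, 2], [3, 5], [4]].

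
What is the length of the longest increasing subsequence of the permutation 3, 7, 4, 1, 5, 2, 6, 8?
5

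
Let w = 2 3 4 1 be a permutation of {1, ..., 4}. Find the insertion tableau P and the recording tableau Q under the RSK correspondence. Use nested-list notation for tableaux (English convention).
P = [[1, 3, 4], [2]], Q = [[1, 2, 3], [4]]

Insert each entry of the permutation into P by Schensted row insertion, recording in Q the position of each new cell.

Insert 2: appended to row 1. P = [[2]].
Insert 3: appended to row 1. P = [[2, 3]].
Insert 4: appended to row 1. P = [[2, 3, 4]].
Insert 1: 1 bumps 2 from row 1; 2 starts row 2. P = [[1, 3, 4], [2]].

So P = [[1, 3, 4], [2]], Q = [[1, 2, 3], [4]].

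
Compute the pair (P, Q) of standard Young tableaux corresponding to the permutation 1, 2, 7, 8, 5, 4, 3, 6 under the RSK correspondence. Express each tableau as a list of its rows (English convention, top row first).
P = [[1, 2, 3, 6], [4, 8], [5], [7]], Q = [[1, 2, 3, 4], [5, 8], [6], [7]]

Insert each entry of the permutation into P by Schensted row insertion, recording in Q the position of each new cell.

Insert 1: appended to row 1. P = [[1]].
Insert 2: appended to row 1. P = [[1, 2]].
Insert 7: appended to row 1. P = [[1, 2, 7]].
Insert 8: appended to row 1. P = [[1, 2, 7, 8]].
Insert 5: 5 bumps 7 from row 1; 7 starts row 2. P = [[1, 2, 5, 8], [7]].
Insert 4: 4 bumps 5 from row 1; 5 bumps 7 from row 2; 7 starts row 3. P = [[1, 2, 4, 8], [5], [7]].
Insert 3: 3 bumps 4 from row 1; 4 bumps 5 from row 2; 5 bumps 7 from row 3; 7 starts row 4. P = [[1, 2, 3, 8], [4], [5], [7]].
Insert 6: 6 bumps 8 from row 1; 8 appends to row 2. P = [[1, 2, 3, 6], [4, 8], [5], [7]].

So P = [[1, 2, 3, 6], [4, 8], [5], [7]], Q = [[1, 2, 3, 4], [5, 8], [6], [7]].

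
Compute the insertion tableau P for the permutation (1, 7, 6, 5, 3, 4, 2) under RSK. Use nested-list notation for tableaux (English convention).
After inserting 1: P = [[1]].
After inserting 7: P = [[1, 7]].
After inserting 6: P = [[1, 6], [7]].
After inserting 5: P = [[1, 5], [6], [7]].
After inserting 3: P = [[1, 3], [5], [6], [7]].
After inserting 4: P = [[1, 3, 4], [5], [6], [7]].
After inserting 2: P = [[1, 2, 4], [3], [5], [6], [7]].

So P = [[1, 2, 4], [3], [5], [6], [7]].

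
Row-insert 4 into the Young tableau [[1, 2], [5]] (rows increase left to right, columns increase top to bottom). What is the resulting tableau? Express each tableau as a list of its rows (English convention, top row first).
4 is larger than every entry of row 1, so it is appended to row 1. The new tableau is [[1, 2, 4], [5]].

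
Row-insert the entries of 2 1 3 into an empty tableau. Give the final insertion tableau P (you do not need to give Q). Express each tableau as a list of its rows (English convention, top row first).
P = [[1, 3], [2]]

Insert 2: appended to row 1. P = [[2]].
Insert 1: 1 bumps 2 from row 1; 2 starts row 2. P = [[1], [2]].
Insert 3: appended to row 1. P = [[1, 3], [2]].

So P = [[1, 3], [2]].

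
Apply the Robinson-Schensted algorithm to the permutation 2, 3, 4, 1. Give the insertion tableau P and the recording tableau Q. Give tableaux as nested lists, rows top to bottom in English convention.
P = [[1, 3, 4], [2]], Q = [[1, 2, 3], [4]]

Insert each entry of the permutation into P by Schensted row insertion, recording in Q the position of each new cell.

Insert 2: appended to row 1. P = [[2]].
Insert 3: appended to row 1. P = [[2, 3]].
Insert 4: appended to row 1. P = [[2, 3, 4]].
Insert 1: 1 bumps 2 from row 1; 2 starts row 2. P = [[1, 3, 4], [2]].

So P = [[1, 3, 4], [2]], Q = [[1, 2, 3], [4]].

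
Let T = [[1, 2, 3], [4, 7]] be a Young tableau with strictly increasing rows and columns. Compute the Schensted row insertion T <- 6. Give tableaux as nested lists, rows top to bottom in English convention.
[[1, 2, 3, 6], [4, 7]]

6 is larger than every entry of row 1, so it is appended to row 1. The new tableau is [[1, 2, 3, 6], [4, 7]].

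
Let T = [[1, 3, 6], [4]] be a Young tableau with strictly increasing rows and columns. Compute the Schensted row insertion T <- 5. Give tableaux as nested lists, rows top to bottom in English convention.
[[1, 3, 5], [4, 6]]

In row 1, 5 replaces 6 (the leftmost entry greater than 5); 6 is bumped to row 2. 6 is appended to row 2. The new tableau is [[1, 3, 5], [4, 6]].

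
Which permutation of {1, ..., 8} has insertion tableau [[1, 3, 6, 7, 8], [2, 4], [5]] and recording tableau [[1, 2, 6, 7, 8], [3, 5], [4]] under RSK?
2 5 4 1 3 6 7 8

Reverse the RSK construction: for i from n down to 1, find the cell of Q containing i, remove the entry at that cell from P, and reverse-bump it up through P; the value ejected from row 1 is w(i).

Step i=8: Q has 8 at row 1, column 5; remove that cell from P, ejecting 8. So w(8) = 8. P is now [[1, 3, 6, 7], [2, 4], [5]].
Step i=7: Q has 7 at row 1, column 4; remove that cell from P, ejecting 7. So w(7) = 7. P is now [[1, 3, 6], [2, 4], [5]].
Step i=6: Q has 6 at row 1, column 3; remove that cell from P, ejecting 6. So w(6) = 6. P is now [[1, 3], [2, 4], [5]].
Step i=5: Q has 5 at row 2, column 2; remove 4 from row 2 of P and reverse-bump: 4 enters row 1 and ejects 3. So w(5) = 3. P is now [[1, 4], [2], [5]].
Step i=4: Q has 4 at row 3, column 1; remove 5 from row 3 of P and reverse-bump: 5 enters row 2 and ejects 2; 2 enters row 1 and ejects 1. So w(4) = 1. P is now [[2, 4], [5]].
Step i=3: Q has 3 at row 2, column 1; remove 5 from row 2 of P and reverse-bump: 5 enters row 1 and ejects 4. So w(3) = 4. P is now [[2, 5]].
Step i=2: Q has 2 at row 1, column 2; remove that cell from P, ejecting 5. So w(2) = 5. P is now [[2]].
Step i=1: Q has 1 at row 1, column 1; remove that cell from P, ejecting 2. So w(1) = 2. P is now [].

So w = 2 5 4 1 3 6 7 8.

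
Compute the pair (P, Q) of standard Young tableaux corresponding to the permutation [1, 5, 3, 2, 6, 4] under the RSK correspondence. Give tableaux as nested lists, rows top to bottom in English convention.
P = [[1, 2, 4], [3, 6], [5]], Q = [[1, 2, 5], [3, 6], [4]]

Insert each entry of the permutation into P by Schensted row insertion, recording in Q the position of each new cell.

Insert 1: appended to row 1. P = [[1]], Q = [[1]].
Insert 5: appended to row 1. P = [[1, 5]], Q = [[1, 2]].
Insert 3: 3 bumps 5 from row 1; 5 starts row 2. P = [[1, 3], [5]], Q = [[1, 2], [3]].
Insert 2: 2 bumps 3 from row 1; 3 bumps 5 from row 2; 5 starts row 3. P = [[1, 2], [3], [5]], Q = [[1, 2], [3], [4]].
Insert 6: appended to row 1. P = [[1, 2, 6], [3], [5]], Q = [[1, 2, 5], [3], [4]].
Insert 4: 4 bumps 6 from row 1; 6 appends to row 2. P = [[1, 2, 4], [3, 6], [5]], Q = [[1, 2, 5], [3, 6], [4]].

So P = [[1, 2, 4], [3, 6], [5]], Q = [[1, 2, 5], [3, 6], [4]].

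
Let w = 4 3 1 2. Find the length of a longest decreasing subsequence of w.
3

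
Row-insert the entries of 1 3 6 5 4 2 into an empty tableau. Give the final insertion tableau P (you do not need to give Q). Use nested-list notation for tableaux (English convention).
P = [[1, 2, 4], [3], [5], [6]]

Insert 1: appended to row 1. P = [[1]].
Insert 3: appended to row 1. P = [[1, 3]].
Insert 6: appended to row 1. P = [[1, 3, 6]].
Insert 5: 5 bumps 6 from row 1; 6 starts row 2. P = [[1, 3, 5], [6]].
Insert 4: 4 bumps 5 from row 1; 5 bumps 6 from row 2; 6 starts row 3. P = [[1, 3, 4], [5], [6]].
Insert 2: 2 bumps 3 from row 1; 3 bumps 5 from row 2; 5 bumps 6 from row 3; 6 starts row 4. P = [[1, 2, 4], [3], [5], [6]].

So P = [[1, 2, 4], [3], [5], [6]].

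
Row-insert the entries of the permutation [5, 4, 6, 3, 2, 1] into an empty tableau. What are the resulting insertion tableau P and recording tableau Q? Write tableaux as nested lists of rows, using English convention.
Insert each entry of the permutation into P by Schensted row insertion, recording in Q the position of each new cell.

Insert 5: appended to row 1. P = [[5]].
Insert 4: 4 bumps 5 from row 1; 5 starts row 2. P = [[4], [5]].
Insert 6: appended to row 1. P = [[4, 6], [5]].
Insert 3: 3 bumps 4 from row 1; 4 bumps 5 from row 2; 5 starts row 3. P = [[3, 6], [4], [5]].
Insert 2: 2 bumps 3 from row 1; 3 bumps 4 from row 2; 4 bumps 5 from row 3; 5 starts row 4. P = [[2, 6], [3], [4], [5]].
Insert 1: 1 bumps 2 from row 1; 2 bumps 3 from row 2; 3 bumps 4 from row 3; 4 bumps 5 from row 4; 5 starts row 5. P = [[1, 6], [2], [3], [4], [5]].

So P = [[1, 6], [2], [3], [4], [5]], Q = [[1, 3], [2], [4], [5], [6]].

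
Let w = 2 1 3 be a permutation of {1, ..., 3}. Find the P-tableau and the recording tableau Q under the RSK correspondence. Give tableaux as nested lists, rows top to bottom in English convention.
Insert each entry of the permutation into P by Schensted row insertion, recording in Q the position of each new cell.

After inserting 2: P = [[2]].
After inserting 1: P = [[1], [2]].
After inserting 3: P = [[1, 3], [2]].

So P = [[1, 3], [2]], Q = [[1, 3], [2]].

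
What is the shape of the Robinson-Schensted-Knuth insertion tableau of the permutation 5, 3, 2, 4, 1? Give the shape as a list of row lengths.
Row-insert each entry into an empty tableau.

After inserting 5: P = [[5]].
After inserting 3: P = [[3], [5]].
After inserting 2: P = [[2], [3], [5]].
After inserting 4: P = [[2, 4], [3], [5]].
After inserting 1: P = [[1, 4], [2], [3], [5]].

The final insertion tableau P = [[1, 4], [2], [3], [5]] has shape [2, 1, 1, 1].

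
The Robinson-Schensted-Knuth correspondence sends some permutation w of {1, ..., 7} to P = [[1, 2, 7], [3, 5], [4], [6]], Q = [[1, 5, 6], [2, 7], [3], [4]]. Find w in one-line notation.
Reverse the RSK construction: for i from n down to 1, find the cell of Q containing i, remove the entry at that cell from P, and reverse-bump it up through P; the value ejected from row 1 is w(i).

Step i=7: Q has 7 at row 2, column 2; remove 5 from row 2 of P and reverse-bump: 5 enters row 1 and ejects 2. So w(7) = 2. P is now [[1, 5, 7], [3], [4], [6]].
Step i=6: Q has 6 at row 1, column 3; remove that cell from P, ejecting 7. So w(6) = 7. P is now [[1, 5], [3], [4], [6]].
Step i=5: Q has 5 at row 1, column 2; remove that cell from P, ejecting 5. So w(5) = 5. P is now [[1], [3], [4], [6]].
Step i=4: Q has 4 at row 4, column 1; remove 6 from row 4 of P and reverse-bump: 6 enters row 3 and ejects 4; 4 enters row 2 and ejects 3; 3 enters row 1 and ejects 1. So w(4) = 1. P is now [[3], [4], [6]].
Step i=3: Q has 3 at row 3, column 1; remove 6 from row 3 of P and reverse-bump: 6 enters row 2 and ejects 4; 4 enters row 1 and ejects 3. So w(3) = 3. P is now [[4], [6]].
Step i=2: Q has 2 at row 2, column 1; remove 6 from row 2 of P and reverse-bump: 6 enters row 1 and ejects 4. So w(2) = 4. P is now [[6]].
Step i=1: Q has 1 at row 1, column 1; remove that cell from P, ejecting 6. So w(1) = 6. P is now [].

So w = 6 4 3 1 5 7 2.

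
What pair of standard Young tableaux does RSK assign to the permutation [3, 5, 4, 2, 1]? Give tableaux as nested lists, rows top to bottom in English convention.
Insert each entry of the permutation into P by Schensted row insertion, recording in Q the position of each new cell.

After inserting 3: P = [[3]].
After inserting 5: P = [[3, 5]].
After inserting 4: P = [[3, 4], [5]].
After inserting 2: P = [[2, 4], [3], [5]].
After inserting 1: P = [[1, 4], [2], [3], [5]].

So P = [[1, 4], [2], [3], [5]], Q = [[1, 2], [3], [4], [5]].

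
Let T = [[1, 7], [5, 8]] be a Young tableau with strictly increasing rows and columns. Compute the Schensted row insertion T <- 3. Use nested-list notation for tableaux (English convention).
In row 1, 3 replaces 7 (the leftmost entry greater than 3); 7 is bumped to row 2. In row 2, 7 replaces 8 (the leftmost entry greater than 7); 8 is bumped to row 3. 8 starts a new row 3. The new tableau is [[1, 3], [5, 7], [8]].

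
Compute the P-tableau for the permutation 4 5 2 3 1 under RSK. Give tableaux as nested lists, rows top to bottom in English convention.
P = [[1, 3], [2, 5], [4]]

Insert 4: appended to row 1. P = [[4]].
Insert 5: appended to row 1. P = [[4, 5]].
Insert 2: 2 bumps 4 from row 1; 4 starts row 2. P = [[2, 5], [4]].
Insert 3: 3 bumps 5 from row 1; 5 appends to row 2. P = [[2, 3], [4, 5]].
Insert 1: 1 bumps 2 from row 1; 2 bumps 4 from row 2; 4 starts row 3. P = [[1, 3], [2, 5], [4]].

So P = [[1, 3], [2, 5], [4]].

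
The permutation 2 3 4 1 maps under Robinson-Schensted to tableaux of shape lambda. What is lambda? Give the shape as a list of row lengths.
RSK row insertion gives P = [[1, 3, 4], [2]], which has shape [3, 1].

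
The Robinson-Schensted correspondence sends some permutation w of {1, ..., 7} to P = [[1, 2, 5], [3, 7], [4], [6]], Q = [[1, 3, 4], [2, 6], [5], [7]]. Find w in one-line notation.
Reverse the RSK construction: for i from n down to 1, find the cell of Q containing i, remove the entry at that cell from P, and reverse-bump it up through P; the value ejected from row 1 is w(i).

Step i=7: Q has 7 at row 4, column 1; remove 6 from row 4 of P and reverse-bump: 6 enters row 3 and ejects 4; 4 enters row 2 and ejects 3; 3 enters row 1 and ejects 2. So w(7) = 2. P is now [[1, 3, 5], [4, 7], [6]].
Step i=6: Q has 6 at row 2, column 2; remove 7 from row 2 of P and reverse-bump: 7 enters row 1 and ejects 5. So w(6) = 5. P is now [[1, 3, 7], [4], [6]].
Step i=5: Q has 5 at row 3, column 1; remove 6 from row 3 of P and reverse-bump: 6 enters row 2 and ejects 4; 4 enters row 1 and ejects 3. So w(5) = 3. P is now [[1, 4, 7], [6]].
Step i=4: Q has 4 at row 1, column 3; remove that cell from P, ejecting 7. So w(4) = 7. P is now [[1, 4], [6]].
Step i=3: Q has 3 at row 1, column 2; remove that cell from P, ejecting 4. So w(3) = 4. P is now [[1], [6]].
Step i=2: Q has 2 at row 2, column 1; remove 6 from row 2 of P and reverse-bump: 6 enters row 1 and ejects 1. So w(2) = 1. P is now [[6]].
Step i=1: Q has 1 at row 1, column 1; remove that cell from P, ejecting 6. So w(1) = 6. P is now [].

So w = 6 1 4 7 3 5 2.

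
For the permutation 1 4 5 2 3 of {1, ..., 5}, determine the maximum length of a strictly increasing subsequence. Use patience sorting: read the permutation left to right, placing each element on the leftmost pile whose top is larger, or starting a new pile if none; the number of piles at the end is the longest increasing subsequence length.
3

1: new pile. tops = [1]
4: new pile. tops = [1, 4]
5: new pile. tops = [1, 4, 5]
2: onto pile 2 (replacing 4). tops = [1, 2, 5]
3: onto pile 3 (replacing 5). tops = [1, 2, 3]

3 piles, so the longest increasing subsequence has length 3.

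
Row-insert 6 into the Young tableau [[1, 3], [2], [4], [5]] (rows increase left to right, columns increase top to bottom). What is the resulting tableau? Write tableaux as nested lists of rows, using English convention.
6 is larger than every entry of row 1, so it is appended to row 1. The new tableau is [[1, 3, 6], [2], [4], [5]].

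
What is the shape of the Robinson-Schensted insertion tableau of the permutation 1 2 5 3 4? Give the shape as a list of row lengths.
Row-insert each entry into an empty tableau.

After inserting 1: P = [[1]].
After inserting 2: P = [[1, 2]].
After inserting 5: P = [[1, 2, 5]].
After inserting 3: P = [[1, 2, 3], [5]].
After inserting 4: P = [[1, 2, 3, 4], [5]].

The final insertion tableau P = [[1, 2, 3, 4], [5]] has shape [4, 1].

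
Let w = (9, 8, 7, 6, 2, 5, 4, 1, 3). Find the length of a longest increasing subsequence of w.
2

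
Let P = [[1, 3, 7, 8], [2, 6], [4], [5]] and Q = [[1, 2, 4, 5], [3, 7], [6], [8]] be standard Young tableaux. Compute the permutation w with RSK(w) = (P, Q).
5 6 4 7 8 2 3 1

Reverse the RSK construction: for i from n down to 1, find the cell of Q containing i, remove the entry at that cell from P, and reverse-bump it up through P; the value ejected from row 1 is w(i).

Step i=8: Q has 8 at row 4, column 1; remove 5 from row 4 of P and reverse-bump: 5 enters row 3 and ejects 4; 4 enters row 2 and ejects 2; 2 enters row 1 and ejects 1. So w(8) = 1. P is now [[2, 3, 7, 8], [4, 6], [5]].
Step i=7: Q has 7 at row 2, column 2; remove 6 from row 2 of P and reverse-bump: 6 enters row 1 and ejects 3. So w(7) = 3. P is now [[2, 6, 7, 8], [4], [5]].
Step i=6: Q has 6 at row 3, column 1; remove 5 from row 3 of P and reverse-bump: 5 enters row 2 and ejects 4; 4 enters row 1 and ejects 2. So w(6) = 2. P is now [[4, 6, 7, 8], [5]].
Step i=5: Q has 5 at row 1, column 4; remove that cell from P, ejecting 8. So w(5) = 8. P is now [[4, 6, 7], [5]].
Step i=4: Q has 4 at row 1, column 3; remove that cell from P, ejecting 7. So w(4) = 7. P is now [[4, 6], [5]].
Step i=3: Q has 3 at row 2, column 1; remove 5 from row 2 of P and reverse-bump: 5 enters row 1 and ejects 4. So w(3) = 4. P is now [[5, 6]].
Step i=2: Q has 2 at row 1, column 2; remove that cell from P, ejecting 6. So w(2) = 6. P is now [[5]].
Step i=1: Q has 1 at row 1, column 1; remove that cell from P, ejecting 5. So w(1) = 5. P is now [].

So w = 5 6 4 7 8 2 3 1.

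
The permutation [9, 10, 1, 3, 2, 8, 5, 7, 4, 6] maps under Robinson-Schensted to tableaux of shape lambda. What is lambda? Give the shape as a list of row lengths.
[4, 3, 2, 1]

RSK row insertion gives P = [[1, 2, 4, 6], [3, 5, 7], [8, 10], [9]], which has shape [4, 3, 2, 1].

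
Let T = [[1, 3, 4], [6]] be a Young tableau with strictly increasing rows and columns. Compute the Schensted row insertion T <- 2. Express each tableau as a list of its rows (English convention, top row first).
In row 1, 2 replaces 3 (the leftmost entry greater than 2); 3 is bumped to row 2. In row 2, 3 replaces 6 (the leftmost entry greater than 3); 6 is bumped to row 3. 6 starts a new row 3. The new tableau is [[1, 2, 4], [3], [6]].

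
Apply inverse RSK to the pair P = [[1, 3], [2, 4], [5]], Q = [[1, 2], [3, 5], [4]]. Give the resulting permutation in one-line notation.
Reverse the RSK construction: for i from n down to 1, find the cell of Q containing i, remove the entry at that cell from P, and reverse-bump it up through P; the value ejected from row 1 is w(i).

Step i=5: Q has 5 at row 2, column 2; remove 4 from row 2 of P and reverse-bump: 4 enters row 1 and ejects 3. So w(5) = 3. P is now [[1, 4], [2], [5]].
Step i=4: Q has 4 at row 3, column 1; remove 5 from row 3 of P and reverse-bump: 5 enters row 2 and ejects 2; 2 enters row 1 and ejects 1. So w(4) = 1. P is now [[2, 4], [5]].
Step i=3: Q has 3 at row 2, column 1; remove 5 from row 2 of P and reverse-bump: 5 enters row 1 and ejects 4. So w(3) = 4. P is now [[2, 5]].
Step i=2: Q has 2 at row 1, column 2; remove that cell from P, ejecting 5. So w(2) = 5. P is now [[2]].
Step i=1: Q has 1 at row 1, column 1; remove that cell from P, ejecting 2. So w(1) = 2. P is now [].

So w = 2 5 4 1 3.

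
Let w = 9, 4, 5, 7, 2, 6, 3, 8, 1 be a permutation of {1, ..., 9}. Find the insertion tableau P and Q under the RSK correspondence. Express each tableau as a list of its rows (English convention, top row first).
P = [[1, 3, 6, 8], [2, 5], [4], [7], [9]], Q = [[1, 3, 4, 8], [2, 6], [5], [7], [9]]

Insert each entry of the permutation into P by Schensted row insertion, recording in Q the position of each new cell.

Insert 9: appended to row 1. P = [[9]].
Insert 4: 4 bumps 9 from row 1; 9 starts row 2. P = [[4], [9]].
Insert 5: appended to row 1. P = [[4, 5], [9]].
Insert 7: appended to row 1. P = [[4, 5, 7], [9]].
Insert 2: 2 bumps 4 from row 1; 4 bumps 9 from row 2; 9 starts row 3. P = [[2, 5, 7], [4], [9]].
Insert 6: 6 bumps 7 from row 1; 7 appends to row 2. P = [[2, 5, 6], [4, 7], [9]].
Insert 3: 3 bumps 5 from row 1; 5 bumps 7 from row 2; 7 bumps 9 from row 3; 9 starts row 4. P = [[2, 3, 6], [4, 5], [7], [9]].
Insert 8: appended to row 1. P = [[2, 3, 6, 8], [4, 5], [7], [9]].
Insert 1: 1 bumps 2 from row 1; 2 bumps 4 from row 2; 4 bumps 7 from row 3; 7 bumps 9 from row 4; 9 starts row 5. P = [[1, 3, 6, 8], [2, 5], [4], [7], [9]].

So P = [[1, 3, 6, 8], [2, 5], [4], [7], [9]], Q = [[1, 3, 4, 8], [2, 6], [5], [7], [9]].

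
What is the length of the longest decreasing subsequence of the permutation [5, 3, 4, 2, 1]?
4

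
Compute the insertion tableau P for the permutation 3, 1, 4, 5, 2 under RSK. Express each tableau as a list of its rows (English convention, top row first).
P = [[1, 2, 5], [3, 4]]

Insert 3: appended to row 1. P = [[3]].
Insert 1: 1 bumps 3 from row 1; 3 starts row 2. P = [[1], [3]].
Insert 4: appended to row 1. P = [[1, 4], [3]].
Insert 5: appended to row 1. P = [[1, 4, 5], [3]].
Insert 2: 2 bumps 4 from row 1; 4 appends to row 2. P = [[1, 2, 5], [3, 4]].

So P = [[1, 2, 5], [3, 4]].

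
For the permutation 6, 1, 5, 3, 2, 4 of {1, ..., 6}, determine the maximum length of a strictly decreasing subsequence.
4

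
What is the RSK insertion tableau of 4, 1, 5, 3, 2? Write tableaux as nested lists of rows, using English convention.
P = [[1, 2], [3, 5], [4]]

Insert 4: appended to row 1. P = [[4]].
Insert 1: 1 bumps 4 from row 1; 4 starts row 2. P = [[1], [4]].
Insert 5: appended to row 1. P = [[1, 5], [4]].
Insert 3: 3 bumps 5 from row 1; 5 appends to row 2. P = [[1, 3], [4, 5]].
Insert 2: 2 bumps 3 from row 1; 3 bumps 4 from row 2; 4 starts row 3. P = [[1, 2], [3, 5], [4]].

So P = [[1, 2], [3, 5], [4]].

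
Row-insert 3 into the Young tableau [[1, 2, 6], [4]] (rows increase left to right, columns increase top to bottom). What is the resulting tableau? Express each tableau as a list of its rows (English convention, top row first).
In row 1, 3 replaces 6 (the leftmost entry greater than 3); 6 is bumped to row 2. 6 is appended to row 2. The new tableau is [[1, 2, 3], [4, 6]].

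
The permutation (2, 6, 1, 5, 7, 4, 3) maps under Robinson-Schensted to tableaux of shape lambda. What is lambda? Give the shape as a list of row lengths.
[3, 2, 1, 1]

RSK row insertion gives P = [[1, 3, 7], [2, 4], [5], [6]], which has shape [3, 2, 1, 1].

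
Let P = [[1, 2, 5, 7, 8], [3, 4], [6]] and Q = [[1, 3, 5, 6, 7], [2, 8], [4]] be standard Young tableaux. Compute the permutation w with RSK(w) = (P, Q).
6 3 4 1 5 7 8 2

Reverse the RSK construction: for i from n down to 1, find the cell of Q containing i, remove the entry at that cell from P, and reverse-bump it up through P; the value ejected from row 1 is w(i).

Step i=8: Q has 8 at row 2, column 2; remove 4 from row 2 of P and reverse-bump: 4 enters row 1 and ejects 2. So w(8) = 2. P is now [[1, 4, 5, 7, 8], [3], [6]].
Step i=7: Q has 7 at row 1, column 5; remove that cell from P, ejecting 8. So w(7) = 8. P is now [[1, 4, 5, 7], [3], [6]].
Step i=6: Q has 6 at row 1, column 4; remove that cell from P, ejecting 7. So w(6) = 7. P is now [[1, 4, 5], [3], [6]].
Step i=5: Q has 5 at row 1, column 3; remove that cell from P, ejecting 5. So w(5) = 5. P is now [[1, 4], [3], [6]].
Step i=4: Q has 4 at row 3, column 1; remove 6 from row 3 of P and reverse-bump: 6 enters row 2 and ejects 3; 3 enters row 1 and ejects 1. So w(4) = 1. P is now [[3, 4], [6]].
Step i=3: Q has 3 at row 1, column 2; remove that cell from P, ejecting 4. So w(3) = 4. P is now [[3], [6]].
Step i=2: Q has 2 at row 2, column 1; remove 6 from row 2 of P and reverse-bump: 6 enters row 1 and ejects 3. So w(2) = 3. P is now [[6]].
Step i=1: Q has 1 at row 1, column 1; remove that cell from P, ejecting 6. So w(1) = 6. P is now [].

So w = 6 3 4 1 5 7 8 2.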